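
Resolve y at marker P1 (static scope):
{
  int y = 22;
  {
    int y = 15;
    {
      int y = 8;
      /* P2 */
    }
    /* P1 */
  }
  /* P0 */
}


y declared in the same block as P1
y = 15


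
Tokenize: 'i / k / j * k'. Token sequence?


Scan left to right, longest-match per lexeme
Tokens: ID(i), OP(/), ID(k), OP(/), ID(j), OP(*), ID(k)


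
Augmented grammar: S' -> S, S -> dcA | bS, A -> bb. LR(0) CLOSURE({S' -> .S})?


Start: S' -> .S
For each item with dot before a nonterminal B, add B -> .γ for every B-production
Closure: [S' -> .S, S -> .dcA, S -> .bS]


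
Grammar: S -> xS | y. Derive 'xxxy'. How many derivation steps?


Derivation: S => xS => xxS => xxxS => xxxy
Steps: 4


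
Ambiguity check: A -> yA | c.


right-linear, alternatives start with distinct terminals 'y' vs 'c': unique leftmost derivation
Unambiguous


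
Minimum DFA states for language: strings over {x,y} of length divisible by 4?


Track length mod 4: states 0..3, accept at 0
Minimal DFA: 4 states


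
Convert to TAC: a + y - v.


Break into single-operator statements:
t1 = a + y
t2 = t1 - v


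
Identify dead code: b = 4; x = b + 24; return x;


b is read by x's definition; x is returned
No dead code


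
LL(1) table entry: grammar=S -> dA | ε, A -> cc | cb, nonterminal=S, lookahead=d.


For [S, d]: 'd' ∈ FIRST(dA)
Entry: S -> dA


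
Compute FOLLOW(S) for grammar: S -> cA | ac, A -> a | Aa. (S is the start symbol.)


$ ∈ FOLLOW(S). For each A -> αBβ: add FIRST(β)\{ε} to FOLLOW(B); if β nullable, add FOLLOW(A).
FOLLOW(S) = {$}


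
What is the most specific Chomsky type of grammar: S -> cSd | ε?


Single nonterminal LHS, but c^n d^n is not regular
Classification: Type 2 (Context-Free)


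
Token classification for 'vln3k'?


Pattern: letter/underscore followed by alphanumerics, not a keyword
Type: IDENTIFIER


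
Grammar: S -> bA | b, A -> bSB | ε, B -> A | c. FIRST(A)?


Per alternative of A: FIRST(bSB) = {b}; FIRST(ε) = {ε}
FIRST(A) = {b, ε}


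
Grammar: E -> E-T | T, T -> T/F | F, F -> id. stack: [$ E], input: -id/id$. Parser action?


shift '-' to continue E -> E-T
Action: shift


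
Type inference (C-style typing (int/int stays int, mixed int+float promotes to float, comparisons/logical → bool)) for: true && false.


Operand types: bool && bool
Rule: logical operators take bool operands and yield bool
Result type: bool


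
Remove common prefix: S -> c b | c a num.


Common prefix: 'c'
Factored: S -> c S', S' -> b | a num


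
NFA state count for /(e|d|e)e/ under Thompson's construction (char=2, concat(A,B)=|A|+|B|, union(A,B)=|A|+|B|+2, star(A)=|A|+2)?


Syntax tree has 4 char leaf(s), 2 union(s), 0 star(s)
chars contribute 4×2 = 8; each union adds +2; each star adds +2
Total: 8 + 4 + 0 = 12 states


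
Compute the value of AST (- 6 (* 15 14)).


Evaluate inner: (* 15 14) = 210
Evaluate root: (- 6 210) = -204
Result: -204


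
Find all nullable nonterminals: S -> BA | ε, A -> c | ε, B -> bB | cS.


A nonterminal is nullable iff some alternative derives ε (directly, or every symbol in it is nullable)
Nullable: {A, S}


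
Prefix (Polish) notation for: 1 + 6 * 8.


'*' binds tighter: tree is (+ 1 (* 6 8))
Prefix: + 1 * 6 8


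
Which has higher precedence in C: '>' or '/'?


'/' is multiplicative (level 10); '>' is relational (level 7)
Higher level binds tighter
'/' has higher precedence than '>'


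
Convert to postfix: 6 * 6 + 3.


Left to right (same or higher precedence on left)
Postfix: 6 6 * 3 +


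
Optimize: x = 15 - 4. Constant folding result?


15 - 4 = 11 at compile time
Optimized: x = 11


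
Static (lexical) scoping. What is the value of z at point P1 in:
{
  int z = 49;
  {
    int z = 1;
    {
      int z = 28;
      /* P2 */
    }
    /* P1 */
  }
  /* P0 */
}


z declared in the same block as P1
z = 1


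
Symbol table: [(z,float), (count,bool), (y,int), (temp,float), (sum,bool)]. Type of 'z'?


Lookup 'z' → type float


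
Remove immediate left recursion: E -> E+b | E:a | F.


Left-recursive alternatives: E+b, E:a; non-recursive: F
Introduce E': E -> FE', E' -> +bE' | :aE' | ε


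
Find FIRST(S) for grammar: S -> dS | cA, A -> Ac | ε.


Per alternative of S: FIRST(dS) = {d}; FIRST(cA) = {c}
FIRST(S) = {c, d}


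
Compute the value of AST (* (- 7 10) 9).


Evaluate inner: (- 7 10) = -3
Evaluate root: (* -3 9) = -27
Result: -27


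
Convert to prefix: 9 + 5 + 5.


left-to-right (same/higher precedence on left): tree is (+ (+ 9 5) 5)
Prefix: + + 9 5 5


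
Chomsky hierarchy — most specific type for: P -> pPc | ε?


Single nonterminal LHS, but p^n c^n is not regular
Classification: Type 2 (Context-Free)


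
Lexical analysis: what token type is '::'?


Pattern: operator symbol
Type: OPERATOR


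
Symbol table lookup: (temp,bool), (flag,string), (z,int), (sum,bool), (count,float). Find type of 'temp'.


Lookup 'temp' → type bool


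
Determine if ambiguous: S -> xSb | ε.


balanced x^n…b^n: each string has a unique parse
Unambiguous


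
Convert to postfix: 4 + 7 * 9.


* has higher precedence, evaluate 7*9 first
Postfix: 4 7 9 * +


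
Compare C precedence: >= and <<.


'<<' is shift (level 8); '>=' is relational (level 7)
Higher level binds tighter
'<<' has higher precedence than '>='


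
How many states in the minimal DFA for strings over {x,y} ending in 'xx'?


Track the longest suffix of input matching a prefix of 'xx': 3 classes (prefixes of length 0..2)
Minimal DFA: 3 states


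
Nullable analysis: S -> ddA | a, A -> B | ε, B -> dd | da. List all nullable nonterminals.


A nonterminal is nullable iff some alternative derives ε (directly, or every symbol in it is nullable)
Nullable: {A}


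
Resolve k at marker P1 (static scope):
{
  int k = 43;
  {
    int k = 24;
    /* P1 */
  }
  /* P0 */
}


k declared in the same block as P1
k = 24


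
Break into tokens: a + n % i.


Scan left to right, longest-match per lexeme
Tokens: ID(a), OP(+), ID(n), OP(%), ID(i)


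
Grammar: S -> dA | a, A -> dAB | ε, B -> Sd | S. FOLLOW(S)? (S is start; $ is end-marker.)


$ ∈ FOLLOW(S). For each A -> αBβ: add FIRST(β)\{ε} to FOLLOW(B); if β nullable, add FOLLOW(A).
FOLLOW(S) = {$, a, d}


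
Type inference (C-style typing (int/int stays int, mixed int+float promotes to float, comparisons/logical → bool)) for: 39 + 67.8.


Operand types: int + float
Rule: mixed int/float promotes to float; int/int stays int
Result type: float


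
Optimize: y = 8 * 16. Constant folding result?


8 * 16 = 128 at compile time
Optimized: y = 128


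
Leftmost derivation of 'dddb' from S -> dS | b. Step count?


Derivation: S => dS => ddS => dddS => dddb
Steps: 4


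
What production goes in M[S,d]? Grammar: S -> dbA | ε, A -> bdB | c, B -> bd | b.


For [S, d]: 'd' ∈ FIRST(dbA)
Entry: S -> dbA


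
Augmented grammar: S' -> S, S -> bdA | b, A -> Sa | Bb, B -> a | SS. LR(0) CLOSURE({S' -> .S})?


Start: S' -> .S
For each item with dot before a nonterminal B, add B -> .γ for every B-production
Closure: [S' -> .S, S -> .bdA, S -> .b]


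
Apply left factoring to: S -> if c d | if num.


Common prefix: 'if'
Factored: S -> if S', S' -> c d | num


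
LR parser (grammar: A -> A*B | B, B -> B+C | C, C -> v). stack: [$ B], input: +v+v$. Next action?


shift '+' to continue B -> B+C
Action: shift


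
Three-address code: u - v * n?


Break into single-operator statements:
t1 = v * n
t2 = u - t1


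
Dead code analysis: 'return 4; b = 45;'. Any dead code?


statement follows a return and is unreachable
Dead: 'b = 45'


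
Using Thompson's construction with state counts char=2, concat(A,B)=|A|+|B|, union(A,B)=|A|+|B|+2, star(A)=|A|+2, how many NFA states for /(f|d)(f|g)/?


Syntax tree has 4 char leaf(s), 2 union(s), 0 star(s)
chars contribute 4×2 = 8; each union adds +2; each star adds +2
Total: 8 + 4 + 0 = 12 states


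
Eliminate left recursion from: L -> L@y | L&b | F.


Left-recursive alternatives: L@y, L&b; non-recursive: F
Introduce L': L -> FL', L' -> @yL' | &bL' | ε


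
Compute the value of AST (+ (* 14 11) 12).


Evaluate inner: (* 14 11) = 154
Evaluate root: (+ 154 12) = 166
Result: 166


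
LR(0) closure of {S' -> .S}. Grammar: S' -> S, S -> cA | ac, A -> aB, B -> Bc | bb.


Start: S' -> .S
For each item with dot before a nonterminal B, add B -> .γ for every B-production
Closure: [S' -> .S, S -> .cA, S -> .ac]


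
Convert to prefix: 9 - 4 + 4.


left-to-right (same/higher precedence on left): tree is (+ (- 9 4) 4)
Prefix: + - 9 4 4


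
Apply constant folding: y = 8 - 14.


8 - 14 = -6 at compile time
Optimized: y = -6


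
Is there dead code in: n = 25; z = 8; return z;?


n is assigned but never read
Dead: 'n = 25'


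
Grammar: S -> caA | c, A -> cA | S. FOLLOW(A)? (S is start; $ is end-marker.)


$ ∈ FOLLOW(S). For each A -> αBβ: add FIRST(β)\{ε} to FOLLOW(B); if β nullable, add FOLLOW(A).
FOLLOW(A) = {$}


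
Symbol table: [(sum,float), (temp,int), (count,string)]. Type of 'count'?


Lookup 'count' → type string


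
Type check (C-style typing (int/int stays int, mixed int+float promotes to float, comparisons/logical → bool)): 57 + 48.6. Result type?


Operand types: int + float
Rule: mixed int/float promotes to float; int/int stays int
Result type: float


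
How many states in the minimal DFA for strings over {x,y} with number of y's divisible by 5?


Track (count of y) mod 5: states 0..4, accept at 0
Minimal DFA: 5 states


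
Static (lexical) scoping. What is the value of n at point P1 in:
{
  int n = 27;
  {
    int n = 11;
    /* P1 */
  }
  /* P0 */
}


n declared in the same block as P1
n = 11


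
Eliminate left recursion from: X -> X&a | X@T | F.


Left-recursive alternatives: X&a, X@T; non-recursive: F
Introduce X': X -> FX', X' -> &aX' | @TX' | ε


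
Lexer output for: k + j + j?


Scan left to right, longest-match per lexeme
Tokens: ID(k), OP(+), ID(j), OP(+), ID(j)


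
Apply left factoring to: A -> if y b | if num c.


Common prefix: 'if'
Factored: A -> if A', A' -> y b | num c


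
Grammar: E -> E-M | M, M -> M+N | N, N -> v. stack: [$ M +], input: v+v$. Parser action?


no handle; shift 'v'
Action: shift


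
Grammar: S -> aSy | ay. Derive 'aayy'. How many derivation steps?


Derivation: S => aSy => aayy
Steps: 2


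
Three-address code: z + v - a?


Break into single-operator statements:
t1 = z + v
t2 = t1 - a


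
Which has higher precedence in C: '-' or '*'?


'*' is multiplicative (level 10); '-' is additive (level 9)
Higher level binds tighter
'*' has higher precedence than '-'


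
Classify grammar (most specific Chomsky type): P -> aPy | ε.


Single nonterminal LHS, but a^n y^n is not regular
Classification: Type 2 (Context-Free)


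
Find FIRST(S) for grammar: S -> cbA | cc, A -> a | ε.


Per alternative of S: FIRST(cbA) = {c}; FIRST(cc) = {c}
FIRST(S) = {c}


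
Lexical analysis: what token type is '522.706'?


Pattern: digits with a decimal point
Type: FLOAT_LITERAL


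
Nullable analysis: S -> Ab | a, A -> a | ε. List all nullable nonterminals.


A nonterminal is nullable iff some alternative derives ε (directly, or every symbol in it is nullable)
Nullable: {A}


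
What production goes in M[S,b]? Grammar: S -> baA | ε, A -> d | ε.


For [S, b]: 'b' ∈ FIRST(baA)
Entry: S -> baA


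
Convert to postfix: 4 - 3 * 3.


* has higher precedence, evaluate 3*3 first
Postfix: 4 3 3 * -


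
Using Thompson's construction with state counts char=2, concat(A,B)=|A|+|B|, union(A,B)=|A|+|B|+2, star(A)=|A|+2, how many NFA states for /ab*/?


Syntax tree has 2 char leaf(s), 0 union(s), 1 star(s)
chars contribute 2×2 = 4; each union adds +2; each star adds +2
Total: 4 + 0 + 2 = 6 states


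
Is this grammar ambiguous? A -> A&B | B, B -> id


precedence layered via separate nonterminal B: deterministic
Unambiguous


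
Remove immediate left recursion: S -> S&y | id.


Left-recursive alternatives: S&y; non-recursive: id
Introduce S': S -> idS', S' -> &yS' | ε


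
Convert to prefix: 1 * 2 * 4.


left-to-right (same/higher precedence on left): tree is (* (* 1 2) 4)
Prefix: * * 1 2 4


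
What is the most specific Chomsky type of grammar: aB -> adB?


LHS has context (more than one symbol) and |LHS| ≤ |RHS|
Classification: Type 1 (Context-Sensitive)


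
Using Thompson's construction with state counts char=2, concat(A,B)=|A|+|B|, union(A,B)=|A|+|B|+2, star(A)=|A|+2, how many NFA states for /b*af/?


Syntax tree has 3 char leaf(s), 0 union(s), 1 star(s)
chars contribute 3×2 = 6; each union adds +2; each star adds +2
Total: 6 + 0 + 2 = 8 states


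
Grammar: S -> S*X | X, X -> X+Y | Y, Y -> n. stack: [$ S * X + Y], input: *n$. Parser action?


handle 'X+Y' on top
Action: reduce (X -> X+Y)


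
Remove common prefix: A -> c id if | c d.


Common prefix: 'c'
Factored: A -> c A', A' -> id if | d


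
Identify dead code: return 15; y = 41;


statement follows a return and is unreachable
Dead: 'y = 41'


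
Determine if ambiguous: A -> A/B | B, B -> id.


precedence layered via separate nonterminal B: deterministic
Unambiguous


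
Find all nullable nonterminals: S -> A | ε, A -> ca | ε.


A nonterminal is nullable iff some alternative derives ε (directly, or every symbol in it is nullable)
Nullable: {A, S}


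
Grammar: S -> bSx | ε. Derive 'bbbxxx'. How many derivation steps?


Derivation: S => bSx => bbSxx => bbbSxxx => bbbxxx
Steps: 4


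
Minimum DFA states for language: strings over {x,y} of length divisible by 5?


Track length mod 5: states 0..4, accept at 0
Minimal DFA: 5 states


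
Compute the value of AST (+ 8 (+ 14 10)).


Evaluate inner: (+ 14 10) = 24
Evaluate root: (+ 8 24) = 32
Result: 32


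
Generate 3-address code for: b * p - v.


Break into single-operator statements:
t1 = b * p
t2 = t1 - v


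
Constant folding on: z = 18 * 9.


18 * 9 = 162 at compile time
Optimized: z = 162


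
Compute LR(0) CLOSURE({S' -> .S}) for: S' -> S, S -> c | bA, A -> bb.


Start: S' -> .S
For each item with dot before a nonterminal B, add B -> .γ for every B-production
Closure: [S' -> .S, S -> .c, S -> .bA]


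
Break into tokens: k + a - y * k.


Scan left to right, longest-match per lexeme
Tokens: ID(k), OP(+), ID(a), OP(-), ID(y), OP(*), ID(k)


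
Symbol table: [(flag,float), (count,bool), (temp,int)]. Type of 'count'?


Lookup 'count' → type bool


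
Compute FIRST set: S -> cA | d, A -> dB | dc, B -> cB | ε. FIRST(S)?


Per alternative of S: FIRST(cA) = {c}; FIRST(d) = {d}
FIRST(S) = {c, d}


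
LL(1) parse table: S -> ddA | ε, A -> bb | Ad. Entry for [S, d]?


For [S, d]: 'd' ∈ FIRST(ddA)
Entry: S -> ddA


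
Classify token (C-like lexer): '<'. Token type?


Pattern: operator symbol
Type: OPERATOR


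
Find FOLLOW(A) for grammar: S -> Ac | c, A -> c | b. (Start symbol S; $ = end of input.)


$ ∈ FOLLOW(S). For each A -> αBβ: add FIRST(β)\{ε} to FOLLOW(B); if β nullable, add FOLLOW(A).
FOLLOW(A) = {c}


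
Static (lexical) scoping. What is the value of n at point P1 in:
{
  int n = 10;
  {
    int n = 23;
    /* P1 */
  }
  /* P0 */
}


n declared in the same block as P1
n = 23


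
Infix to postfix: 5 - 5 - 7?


Left to right (same or higher precedence on left)
Postfix: 5 5 - 7 -


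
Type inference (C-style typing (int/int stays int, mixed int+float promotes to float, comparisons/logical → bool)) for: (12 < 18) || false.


Operand types: bool || bool
Rule: logical operators take bool operands and yield bool
Result type: bool


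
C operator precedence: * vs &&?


'*' is multiplicative (level 10); '&&' is logical AND (level 2)
Higher level binds tighter
'*' has higher precedence than '&&'


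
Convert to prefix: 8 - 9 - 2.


left-to-right (same/higher precedence on left): tree is (- (- 8 9) 2)
Prefix: - - 8 9 2


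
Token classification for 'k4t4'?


Pattern: letter/underscore followed by alphanumerics, not a keyword
Type: IDENTIFIER


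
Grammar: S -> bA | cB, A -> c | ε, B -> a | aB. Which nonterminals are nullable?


A nonterminal is nullable iff some alternative derives ε (directly, or every symbol in it is nullable)
Nullable: {A}


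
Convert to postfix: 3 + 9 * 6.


* has higher precedence, evaluate 9*6 first
Postfix: 3 9 6 * +


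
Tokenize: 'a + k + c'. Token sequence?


Scan left to right, longest-match per lexeme
Tokens: ID(a), OP(+), ID(k), OP(+), ID(c)


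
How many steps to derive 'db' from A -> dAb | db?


Derivation: A => db
Steps: 1


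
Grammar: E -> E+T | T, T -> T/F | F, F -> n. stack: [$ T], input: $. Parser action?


lookahead ∉ {/} so T won't extend; reduce E -> T
Action: reduce (E -> T)


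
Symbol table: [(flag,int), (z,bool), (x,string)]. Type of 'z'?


Lookup 'z' → type bool


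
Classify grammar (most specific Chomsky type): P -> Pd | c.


Left-linear: every RHS is a terminal or one nonterminal followed by a terminal
Classification: Type 3 (Regular)


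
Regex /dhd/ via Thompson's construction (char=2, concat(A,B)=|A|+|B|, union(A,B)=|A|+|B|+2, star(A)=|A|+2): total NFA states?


Syntax tree has 3 char leaf(s), 0 union(s), 0 star(s)
chars contribute 3×2 = 6; each union adds +2; each star adds +2
Total: 6 + 0 + 0 = 6 states


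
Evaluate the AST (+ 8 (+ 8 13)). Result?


Evaluate inner: (+ 8 13) = 21
Evaluate root: (+ 8 21) = 29
Result: 29


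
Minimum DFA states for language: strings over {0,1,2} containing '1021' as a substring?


KMP-style automaton: 4 progress states + 1 absorbing accept = 5
Minimal DFA: 5 states


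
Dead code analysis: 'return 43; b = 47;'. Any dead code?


statement follows a return and is unreachable
Dead: 'b = 47'


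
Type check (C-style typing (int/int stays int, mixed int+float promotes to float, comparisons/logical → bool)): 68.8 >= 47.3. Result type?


Operand types: float >= float
Rule: comparison yields bool
Result type: bool


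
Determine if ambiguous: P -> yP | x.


right-linear, alternatives start with distinct terminals 'y' vs 'x': unique leftmost derivation
Unambiguous


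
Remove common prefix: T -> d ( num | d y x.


Common prefix: 'd'
Factored: T -> d T', T' -> ( num | y x


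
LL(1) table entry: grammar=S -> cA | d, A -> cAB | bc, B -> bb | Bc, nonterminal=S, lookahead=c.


For [S, c]: 'c' ∈ FIRST(cA)
Entry: S -> cA


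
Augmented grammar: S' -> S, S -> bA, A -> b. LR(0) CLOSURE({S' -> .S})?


Start: S' -> .S
For each item with dot before a nonterminal B, add B -> .γ for every B-production
Closure: [S' -> .S, S -> .bA]


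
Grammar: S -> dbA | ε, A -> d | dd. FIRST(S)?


Per alternative of S: FIRST(dbA) = {d}; FIRST(ε) = {ε}
FIRST(S) = {d, ε}


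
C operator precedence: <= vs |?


'<=' is relational (level 7); '|' is bitwise OR (level 3)
Higher level binds tighter
'<=' has higher precedence than '|'


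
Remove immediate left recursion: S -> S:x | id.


Left-recursive alternatives: S:x; non-recursive: id
Introduce S': S -> idS', S' -> :xS' | ε


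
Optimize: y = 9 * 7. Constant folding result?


9 * 7 = 63 at compile time
Optimized: y = 63


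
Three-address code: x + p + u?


Break into single-operator statements:
t1 = x + p
t2 = t1 + u


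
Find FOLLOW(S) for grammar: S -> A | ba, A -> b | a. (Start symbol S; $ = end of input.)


$ ∈ FOLLOW(S). For each A -> αBβ: add FIRST(β)\{ε} to FOLLOW(B); if β nullable, add FOLLOW(A).
FOLLOW(S) = {$}


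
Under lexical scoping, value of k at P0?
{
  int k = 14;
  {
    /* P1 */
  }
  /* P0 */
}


k declared in the same block as P0
k = 14


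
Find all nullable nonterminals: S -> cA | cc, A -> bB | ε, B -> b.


A nonterminal is nullable iff some alternative derives ε (directly, or every symbol in it is nullable)
Nullable: {A}


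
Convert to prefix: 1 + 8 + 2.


left-to-right (same/higher precedence on left): tree is (+ (+ 1 8) 2)
Prefix: + + 1 8 2


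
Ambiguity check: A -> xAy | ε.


balanced x^n…y^n: each string has a unique parse
Unambiguous


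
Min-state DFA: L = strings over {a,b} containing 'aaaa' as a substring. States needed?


KMP-style automaton: 4 progress states + 1 absorbing accept = 5
Minimal DFA: 5 states


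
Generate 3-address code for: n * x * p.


Break into single-operator statements:
t1 = n * x
t2 = t1 * p


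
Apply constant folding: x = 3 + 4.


3 + 4 = 7 at compile time
Optimized: x = 7


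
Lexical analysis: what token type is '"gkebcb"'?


Pattern: double-quoted sequence
Type: STRING_LITERAL


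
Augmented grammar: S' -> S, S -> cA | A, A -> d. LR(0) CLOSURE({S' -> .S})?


Start: S' -> .S
For each item with dot before a nonterminal B, add B -> .γ for every B-production
Closure: [S' -> .S, S -> .cA, S -> .A, A -> .d]


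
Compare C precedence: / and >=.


'/' is multiplicative (level 10); '>=' is relational (level 7)
Higher level binds tighter
'/' has higher precedence than '>='


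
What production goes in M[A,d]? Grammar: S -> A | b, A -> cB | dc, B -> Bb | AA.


For [A, d]: 'd' ∈ FIRST(dc)
Entry: A -> dc


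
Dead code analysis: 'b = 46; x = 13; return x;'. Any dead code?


b is assigned but never read
Dead: 'b = 46'


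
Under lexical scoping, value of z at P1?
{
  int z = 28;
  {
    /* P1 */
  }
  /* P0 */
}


P1's block does not declare z; resolves to the enclosing declaration at depth 0
z = 28


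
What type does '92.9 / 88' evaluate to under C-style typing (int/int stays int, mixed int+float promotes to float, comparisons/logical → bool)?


Operand types: float / int
Rule: mixed int/float promotes to float; int/int stays int
Result type: float


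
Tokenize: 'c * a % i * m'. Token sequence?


Scan left to right, longest-match per lexeme
Tokens: ID(c), OP(*), ID(a), OP(%), ID(i), OP(*), ID(m)


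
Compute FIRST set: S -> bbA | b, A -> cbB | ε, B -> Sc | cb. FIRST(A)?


Per alternative of A: FIRST(cbB) = {c}; FIRST(ε) = {ε}
FIRST(A) = {c, ε}


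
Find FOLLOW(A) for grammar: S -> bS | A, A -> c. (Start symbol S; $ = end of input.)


$ ∈ FOLLOW(S). For each A -> αBβ: add FIRST(β)\{ε} to FOLLOW(B); if β nullable, add FOLLOW(A).
FOLLOW(A) = {$}


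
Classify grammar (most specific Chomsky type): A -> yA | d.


Right-linear: every RHS is a terminal or a terminal followed by one nonterminal
Classification: Type 3 (Regular)


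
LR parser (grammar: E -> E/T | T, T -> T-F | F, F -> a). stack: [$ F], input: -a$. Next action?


'F' (not preceded by T-) is the handle for T -> F
Action: reduce (T -> F)


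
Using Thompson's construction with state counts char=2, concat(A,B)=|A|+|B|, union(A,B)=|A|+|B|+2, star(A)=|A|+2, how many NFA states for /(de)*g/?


Syntax tree has 3 char leaf(s), 0 union(s), 1 star(s)
chars contribute 3×2 = 6; each union adds +2; each star adds +2
Total: 6 + 0 + 2 = 8 states


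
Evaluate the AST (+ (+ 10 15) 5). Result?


Evaluate inner: (+ 10 15) = 25
Evaluate root: (+ 25 5) = 30
Result: 30


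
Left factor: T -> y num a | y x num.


Common prefix: 'y'
Factored: T -> y T', T' -> num a | x num


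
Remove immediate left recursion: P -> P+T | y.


Left-recursive alternatives: P+T; non-recursive: y
Introduce P': P -> yP', P' -> +TP' | ε


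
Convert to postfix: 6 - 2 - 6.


Left to right (same or higher precedence on left)
Postfix: 6 2 - 6 -


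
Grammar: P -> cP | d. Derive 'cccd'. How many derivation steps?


Derivation: P => cP => ccP => cccP => cccd
Steps: 4


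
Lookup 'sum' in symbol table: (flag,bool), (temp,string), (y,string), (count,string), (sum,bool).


Lookup 'sum' → type bool


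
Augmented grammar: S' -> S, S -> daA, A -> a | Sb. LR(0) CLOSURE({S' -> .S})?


Start: S' -> .S
For each item with dot before a nonterminal B, add B -> .γ for every B-production
Closure: [S' -> .S, S -> .daA]


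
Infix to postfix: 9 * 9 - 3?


Left to right (same or higher precedence on left)
Postfix: 9 9 * 3 -


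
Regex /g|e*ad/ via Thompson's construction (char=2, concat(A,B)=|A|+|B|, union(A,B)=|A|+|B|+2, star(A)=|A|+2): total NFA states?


Syntax tree has 4 char leaf(s), 1 union(s), 1 star(s)
chars contribute 4×2 = 8; each union adds +2; each star adds +2
Total: 8 + 2 + 2 = 12 states


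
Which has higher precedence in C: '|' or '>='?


'>=' is relational (level 7); '|' is bitwise OR (level 3)
Higher level binds tighter
'>=' has higher precedence than '|'


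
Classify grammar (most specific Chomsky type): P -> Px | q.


Left-linear: every RHS is a terminal or one nonterminal followed by a terminal
Classification: Type 3 (Regular)


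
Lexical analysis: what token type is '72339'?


Pattern: digits only
Type: INTEGER_LITERAL


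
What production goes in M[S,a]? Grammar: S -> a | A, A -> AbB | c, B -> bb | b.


For [S, a]: 'a' ∈ FIRST(a)
Entry: S -> a


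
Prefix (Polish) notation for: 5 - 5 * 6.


'*' binds tighter: tree is (- 5 (* 5 6))
Prefix: - 5 * 5 6


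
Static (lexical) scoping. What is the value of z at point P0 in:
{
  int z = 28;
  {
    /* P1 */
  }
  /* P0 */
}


z declared in the same block as P0
z = 28


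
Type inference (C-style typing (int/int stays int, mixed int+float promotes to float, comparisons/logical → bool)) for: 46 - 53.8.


Operand types: int - float
Rule: mixed int/float promotes to float; int/int stays int
Result type: float


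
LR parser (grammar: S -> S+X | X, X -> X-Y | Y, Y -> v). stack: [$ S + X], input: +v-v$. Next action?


handle 'S+X' on top; lookahead ∈ FOLLOW(S) = {+, $}
Action: reduce (S -> S+X)


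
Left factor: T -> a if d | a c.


Common prefix: 'a'
Factored: T -> a T', T' -> if d | c


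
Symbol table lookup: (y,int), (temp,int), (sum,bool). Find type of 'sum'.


Lookup 'sum' → type bool


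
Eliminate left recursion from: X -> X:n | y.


Left-recursive alternatives: X:n; non-recursive: y
Introduce X': X -> yX', X' -> :nX' | ε


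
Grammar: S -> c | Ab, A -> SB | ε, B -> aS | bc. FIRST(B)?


Per alternative of B: FIRST(aS) = {a}; FIRST(bc) = {b}
FIRST(B) = {a, b}


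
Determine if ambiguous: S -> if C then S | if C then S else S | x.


dangling else: 'if C then if C then x else x' parses two ways
Ambiguous


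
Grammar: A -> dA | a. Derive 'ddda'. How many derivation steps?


Derivation: A => dA => ddA => dddA => ddda
Steps: 4


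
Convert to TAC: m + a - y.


Break into single-operator statements:
t1 = m + a
t2 = t1 - y


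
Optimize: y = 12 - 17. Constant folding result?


12 - 17 = -5 at compile time
Optimized: y = -5


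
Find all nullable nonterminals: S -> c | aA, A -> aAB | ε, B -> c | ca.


A nonterminal is nullable iff some alternative derives ε (directly, or every symbol in it is nullable)
Nullable: {A}


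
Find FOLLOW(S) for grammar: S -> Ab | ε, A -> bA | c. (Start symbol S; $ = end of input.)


$ ∈ FOLLOW(S). For each A -> αBβ: add FIRST(β)\{ε} to FOLLOW(B); if β nullable, add FOLLOW(A).
FOLLOW(S) = {$}


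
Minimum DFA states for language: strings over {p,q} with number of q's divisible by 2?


Track (count of q) mod 2: states 0..1, accept at 0
Minimal DFA: 2 states


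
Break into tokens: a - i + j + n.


Scan left to right, longest-match per lexeme
Tokens: ID(a), OP(-), ID(i), OP(+), ID(j), OP(+), ID(n)


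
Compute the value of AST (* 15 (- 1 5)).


Evaluate inner: (- 1 5) = -4
Evaluate root: (* 15 -4) = -60
Result: -60


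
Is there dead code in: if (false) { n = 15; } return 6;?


condition is constant false, so the whole block is unreachable
Dead: 'if (false) { n = 15; }'


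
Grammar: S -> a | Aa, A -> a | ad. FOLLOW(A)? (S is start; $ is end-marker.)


$ ∈ FOLLOW(S). For each A -> αBβ: add FIRST(β)\{ε} to FOLLOW(B); if β nullable, add FOLLOW(A).
FOLLOW(A) = {a}


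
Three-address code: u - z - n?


Break into single-operator statements:
t1 = u - z
t2 = t1 - n


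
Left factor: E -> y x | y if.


Common prefix: 'y'
Factored: E -> y E', E' -> x | if


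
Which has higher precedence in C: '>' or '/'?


'/' is multiplicative (level 10); '>' is relational (level 7)
Higher level binds tighter
'/' has higher precedence than '>'


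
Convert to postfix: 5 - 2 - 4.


Left to right (same or higher precedence on left)
Postfix: 5 2 - 4 -


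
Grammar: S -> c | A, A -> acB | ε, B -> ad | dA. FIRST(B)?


Per alternative of B: FIRST(ad) = {a}; FIRST(dA) = {d}
FIRST(B) = {a, d}


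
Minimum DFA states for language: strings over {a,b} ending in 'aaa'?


Track the longest suffix of input matching a prefix of 'aaa': 4 classes (prefixes of length 0..3)
Minimal DFA: 4 states


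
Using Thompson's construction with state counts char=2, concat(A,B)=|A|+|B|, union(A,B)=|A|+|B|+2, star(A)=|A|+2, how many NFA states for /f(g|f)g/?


Syntax tree has 4 char leaf(s), 1 union(s), 0 star(s)
chars contribute 4×2 = 8; each union adds +2; each star adds +2
Total: 8 + 2 + 0 = 10 states


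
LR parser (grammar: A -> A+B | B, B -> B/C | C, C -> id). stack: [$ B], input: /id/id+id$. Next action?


shift '/' to continue B -> B/C
Action: shift


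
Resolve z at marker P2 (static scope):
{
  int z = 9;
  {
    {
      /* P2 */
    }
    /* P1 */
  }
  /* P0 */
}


P2's block does not declare z; resolves to the enclosing declaration at depth 0
z = 9


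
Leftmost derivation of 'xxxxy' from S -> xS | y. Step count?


Derivation: S => xS => xxS => xxxS => xxxxS => xxxxy
Steps: 5


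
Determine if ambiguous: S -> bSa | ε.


balanced b^n…a^n: each string has a unique parse
Unambiguous


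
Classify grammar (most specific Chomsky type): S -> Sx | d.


Left-linear: every RHS is a terminal or one nonterminal followed by a terminal
Classification: Type 3 (Regular)


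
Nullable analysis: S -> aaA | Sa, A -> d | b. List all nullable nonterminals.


A nonterminal is nullable iff some alternative derives ε (directly, or every symbol in it is nullable)
Nullable: {}


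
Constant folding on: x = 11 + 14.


11 + 14 = 25 at compile time
Optimized: x = 25


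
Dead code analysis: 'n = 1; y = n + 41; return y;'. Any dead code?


n is read by y's definition; y is returned
No dead code


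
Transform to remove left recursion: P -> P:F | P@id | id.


Left-recursive alternatives: P:F, P@id; non-recursive: id
Introduce P': P -> idP', P' -> :FP' | @idP' | ε


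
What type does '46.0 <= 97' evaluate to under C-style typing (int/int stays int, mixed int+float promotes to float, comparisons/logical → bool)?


Operand types: float <= int
Rule: comparison yields bool
Result type: bool


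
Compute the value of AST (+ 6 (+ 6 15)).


Evaluate inner: (+ 6 15) = 21
Evaluate root: (+ 6 21) = 27
Result: 27


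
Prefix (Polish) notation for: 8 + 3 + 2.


left-to-right (same/higher precedence on left): tree is (+ (+ 8 3) 2)
Prefix: + + 8 3 2


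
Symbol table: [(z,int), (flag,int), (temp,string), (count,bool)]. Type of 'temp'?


Lookup 'temp' → type string


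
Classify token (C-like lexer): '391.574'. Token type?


Pattern: digits with a decimal point
Type: FLOAT_LITERAL


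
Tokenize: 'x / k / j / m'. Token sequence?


Scan left to right, longest-match per lexeme
Tokens: ID(x), OP(/), ID(k), OP(/), ID(j), OP(/), ID(m)


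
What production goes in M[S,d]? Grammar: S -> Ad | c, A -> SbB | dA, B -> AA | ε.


For [S, d]: 'd' ∈ FIRST(Ad)
Entry: S -> Ad


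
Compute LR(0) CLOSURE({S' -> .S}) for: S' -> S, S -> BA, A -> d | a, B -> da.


Start: S' -> .S
For each item with dot before a nonterminal B, add B -> .γ for every B-production
Closure: [S' -> .S, S -> .BA, B -> .da]


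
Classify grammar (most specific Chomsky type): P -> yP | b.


Right-linear: every RHS is a terminal or a terminal followed by one nonterminal
Classification: Type 3 (Regular)


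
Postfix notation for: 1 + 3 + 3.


Left to right (same or higher precedence on left)
Postfix: 1 3 + 3 +


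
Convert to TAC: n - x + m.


Break into single-operator statements:
t1 = n - x
t2 = t1 + m


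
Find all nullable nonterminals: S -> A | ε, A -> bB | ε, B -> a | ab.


A nonterminal is nullable iff some alternative derives ε (directly, or every symbol in it is nullable)
Nullable: {A, S}


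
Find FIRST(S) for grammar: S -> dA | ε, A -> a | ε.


Per alternative of S: FIRST(dA) = {d}; FIRST(ε) = {ε}
FIRST(S) = {d, ε}


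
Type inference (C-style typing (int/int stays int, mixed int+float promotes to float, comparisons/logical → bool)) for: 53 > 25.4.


Operand types: int > float
Rule: comparison yields bool
Result type: bool


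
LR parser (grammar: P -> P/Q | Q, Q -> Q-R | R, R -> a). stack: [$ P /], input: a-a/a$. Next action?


no handle ('P/' is not any RHS); shift 'a'
Action: shift


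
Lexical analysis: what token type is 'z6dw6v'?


Pattern: letter/underscore followed by alphanumerics, not a keyword
Type: IDENTIFIER


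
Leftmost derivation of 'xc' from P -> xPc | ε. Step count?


Derivation: P => xPc => xc
Steps: 2


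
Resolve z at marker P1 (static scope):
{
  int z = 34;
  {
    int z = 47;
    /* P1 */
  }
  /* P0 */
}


z declared in the same block as P1
z = 47


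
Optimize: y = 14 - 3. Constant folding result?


14 - 3 = 11 at compile time
Optimized: y = 11


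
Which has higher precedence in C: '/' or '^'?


'/' is multiplicative (level 10); '^' is bitwise XOR (level 4)
Higher level binds tighter
'/' has higher precedence than '^'


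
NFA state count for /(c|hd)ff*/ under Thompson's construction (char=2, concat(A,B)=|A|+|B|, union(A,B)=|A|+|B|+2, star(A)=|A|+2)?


Syntax tree has 5 char leaf(s), 1 union(s), 1 star(s)
chars contribute 5×2 = 10; each union adds +2; each star adds +2
Total: 10 + 2 + 2 = 14 states


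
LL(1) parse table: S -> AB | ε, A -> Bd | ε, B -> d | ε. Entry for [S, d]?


For [S, d]: 'd' ∈ FIRST(AB)
Entry: S -> AB


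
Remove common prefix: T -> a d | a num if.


Common prefix: 'a'
Factored: T -> a T', T' -> d | num if


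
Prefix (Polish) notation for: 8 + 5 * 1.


'*' binds tighter: tree is (+ 8 (* 5 1))
Prefix: + 8 * 5 1


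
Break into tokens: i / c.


Scan left to right, longest-match per lexeme
Tokens: ID(i), OP(/), ID(c)


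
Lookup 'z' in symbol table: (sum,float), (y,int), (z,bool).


Lookup 'z' → type bool


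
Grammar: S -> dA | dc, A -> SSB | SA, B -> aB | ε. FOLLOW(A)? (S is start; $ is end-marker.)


$ ∈ FOLLOW(S). For each A -> αBβ: add FIRST(β)\{ε} to FOLLOW(B); if β nullable, add FOLLOW(A).
FOLLOW(A) = {$, a, d}


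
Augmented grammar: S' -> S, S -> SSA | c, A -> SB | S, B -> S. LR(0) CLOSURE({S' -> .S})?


Start: S' -> .S
For each item with dot before a nonterminal B, add B -> .γ for every B-production
Closure: [S' -> .S, S -> .SSA, S -> .c]


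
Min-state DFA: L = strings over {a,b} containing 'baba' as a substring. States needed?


KMP-style automaton: 4 progress states + 1 absorbing accept = 5
Minimal DFA: 5 states


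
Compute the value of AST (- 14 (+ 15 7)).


Evaluate inner: (+ 15 7) = 22
Evaluate root: (- 14 22) = -8
Result: -8


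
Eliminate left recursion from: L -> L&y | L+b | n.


Left-recursive alternatives: L&y, L+b; non-recursive: n
Introduce L': L -> nL', L' -> &yL' | +bL' | ε


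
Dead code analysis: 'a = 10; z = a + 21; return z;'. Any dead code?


a is read by z's definition; z is returned
No dead code


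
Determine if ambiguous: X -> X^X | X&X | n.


'n^n&n' has two parse trees (no precedence encoded between ^ and &)
Ambiguous


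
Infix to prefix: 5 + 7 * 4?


'*' binds tighter: tree is (+ 5 (* 7 4))
Prefix: + 5 * 7 4


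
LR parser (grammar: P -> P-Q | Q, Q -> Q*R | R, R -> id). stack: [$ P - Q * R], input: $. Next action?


handle 'Q*R' on top
Action: reduce (Q -> Q*R)


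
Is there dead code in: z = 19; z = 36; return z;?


first assignment to z is overwritten before any read
Dead: 'z = 19'


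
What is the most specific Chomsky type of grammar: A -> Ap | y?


Left-linear: every RHS is a terminal or one nonterminal followed by a terminal
Classification: Type 3 (Regular)


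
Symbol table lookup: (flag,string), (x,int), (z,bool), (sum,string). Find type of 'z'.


Lookup 'z' → type bool


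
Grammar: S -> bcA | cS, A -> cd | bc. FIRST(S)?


Per alternative of S: FIRST(bcA) = {b}; FIRST(cS) = {c}
FIRST(S) = {b, c}


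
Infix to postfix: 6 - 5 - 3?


Left to right (same or higher precedence on left)
Postfix: 6 5 - 3 -


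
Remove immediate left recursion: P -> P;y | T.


Left-recursive alternatives: P;y; non-recursive: T
Introduce P': P -> TP', P' -> ;yP' | ε


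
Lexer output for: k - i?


Scan left to right, longest-match per lexeme
Tokens: ID(k), OP(-), ID(i)


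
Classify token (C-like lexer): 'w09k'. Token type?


Pattern: letter/underscore followed by alphanumerics, not a keyword
Type: IDENTIFIER


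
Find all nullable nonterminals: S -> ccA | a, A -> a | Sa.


A nonterminal is nullable iff some alternative derives ε (directly, or every symbol in it is nullable)
Nullable: {}


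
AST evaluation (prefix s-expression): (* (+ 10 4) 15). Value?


Evaluate inner: (+ 10 4) = 14
Evaluate root: (* 14 15) = 210
Result: 210


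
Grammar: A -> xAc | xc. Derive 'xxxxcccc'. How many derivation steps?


Derivation: A => xAc => xxAcc => xxxAccc => xxxxcccc
Steps: 4


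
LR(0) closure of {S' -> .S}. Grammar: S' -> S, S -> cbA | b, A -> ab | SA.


Start: S' -> .S
For each item with dot before a nonterminal B, add B -> .γ for every B-production
Closure: [S' -> .S, S -> .cbA, S -> .b]


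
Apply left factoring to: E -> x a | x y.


Common prefix: 'x'
Factored: E -> x E', E' -> a | y


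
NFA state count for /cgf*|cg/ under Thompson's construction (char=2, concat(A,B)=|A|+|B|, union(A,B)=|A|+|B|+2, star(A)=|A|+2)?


Syntax tree has 5 char leaf(s), 1 union(s), 1 star(s)
chars contribute 5×2 = 10; each union adds +2; each star adds +2
Total: 10 + 2 + 2 = 14 states


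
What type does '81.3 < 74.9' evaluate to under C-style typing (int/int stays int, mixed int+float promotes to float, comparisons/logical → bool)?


Operand types: float < float
Rule: comparison yields bool
Result type: bool


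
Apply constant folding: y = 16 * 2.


16 * 2 = 32 at compile time
Optimized: y = 32


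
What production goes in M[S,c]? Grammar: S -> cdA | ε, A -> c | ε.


For [S, c]: 'c' ∈ FIRST(cdA)
Entry: S -> cdA


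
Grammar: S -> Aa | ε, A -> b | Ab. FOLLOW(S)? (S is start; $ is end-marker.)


$ ∈ FOLLOW(S). For each A -> αBβ: add FIRST(β)\{ε} to FOLLOW(B); if β nullable, add FOLLOW(A).
FOLLOW(S) = {$}


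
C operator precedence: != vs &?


'!=' is equality (level 6); '&' is bitwise AND (level 5)
Higher level binds tighter
'!=' has higher precedence than '&'
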